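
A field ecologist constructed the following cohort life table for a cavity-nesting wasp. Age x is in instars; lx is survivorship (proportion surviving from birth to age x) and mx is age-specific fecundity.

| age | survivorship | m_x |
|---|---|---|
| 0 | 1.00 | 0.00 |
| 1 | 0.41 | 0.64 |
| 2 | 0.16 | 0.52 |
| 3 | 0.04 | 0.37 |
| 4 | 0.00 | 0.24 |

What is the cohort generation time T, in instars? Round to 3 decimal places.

1.313

lx·mx: 0, 0.2624, 0.0832, 0.0148, 0 → R0 = 0.3604
x·lx·mx: 0, 0.2624, 0.1664, 0.0444, 0 → Σ = 0.4732
T = 0.4732 / 0.3604 = 1.312986… → 1.313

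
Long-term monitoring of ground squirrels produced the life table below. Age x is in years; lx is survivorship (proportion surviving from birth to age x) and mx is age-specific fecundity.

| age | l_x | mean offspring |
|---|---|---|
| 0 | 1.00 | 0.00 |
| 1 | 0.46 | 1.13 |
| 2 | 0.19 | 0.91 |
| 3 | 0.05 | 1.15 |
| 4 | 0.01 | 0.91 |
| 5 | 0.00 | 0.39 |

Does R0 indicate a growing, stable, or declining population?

R0 = Σ lx·mx = 0 + 0.5198 + 0.1729 + 0.0575 + 0.0091 + 0 = 0.7593
R0 < 1, so the population is declining.

declining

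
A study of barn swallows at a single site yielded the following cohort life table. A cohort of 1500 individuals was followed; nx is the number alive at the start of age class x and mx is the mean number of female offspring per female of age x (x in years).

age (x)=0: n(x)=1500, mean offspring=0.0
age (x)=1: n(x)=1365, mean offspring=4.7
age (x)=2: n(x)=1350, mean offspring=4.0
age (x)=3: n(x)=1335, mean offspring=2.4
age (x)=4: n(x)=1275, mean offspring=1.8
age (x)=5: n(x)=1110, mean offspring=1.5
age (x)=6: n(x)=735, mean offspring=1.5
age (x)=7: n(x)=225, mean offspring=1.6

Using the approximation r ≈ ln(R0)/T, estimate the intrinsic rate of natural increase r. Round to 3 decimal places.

0.999

lx = nx/n0 = nx/1500: 1, 0.91, 0.9, 0.89, 0.85, 0.74, 0.49, 0.15
R0 = Σ lx·mx = 0 + 4.277 + 3.6 + 2.136 + 1.53 + 1.11 + 0.735 + 0.24 = 13.628
Σ x·lx·mx = 35.645; T = 35.645/13.628 = 2.61557…
r ≈ ln(R0)/T = ln(13.628)/2.61557… = 0.99868… → 0.999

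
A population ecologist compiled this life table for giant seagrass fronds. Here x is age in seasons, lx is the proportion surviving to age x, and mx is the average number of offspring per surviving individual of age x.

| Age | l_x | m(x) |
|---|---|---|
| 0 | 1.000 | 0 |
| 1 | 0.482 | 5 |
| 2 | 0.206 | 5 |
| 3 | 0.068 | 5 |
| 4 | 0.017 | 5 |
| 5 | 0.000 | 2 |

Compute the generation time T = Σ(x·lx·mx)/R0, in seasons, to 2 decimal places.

1.51

lx·mx: 0, 2.41, 1.03, 0.34, 0.085, 0 → R0 = 3.865
x·lx·mx: 0, 2.41, 2.06, 1.02, 0.34, 0 → Σ = 5.83
T = 5.83 / 3.865 = 1.508409… → 1.51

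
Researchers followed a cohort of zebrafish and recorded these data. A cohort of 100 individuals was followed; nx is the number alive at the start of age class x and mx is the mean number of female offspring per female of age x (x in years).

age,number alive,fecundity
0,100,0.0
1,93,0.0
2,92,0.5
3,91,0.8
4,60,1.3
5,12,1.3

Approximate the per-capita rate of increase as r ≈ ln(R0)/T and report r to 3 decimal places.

lx = nx/n0 = nx/100: 1, 0.93, 0.92, 0.91, 0.6, 0.12
R0 = Σ lx·mx = 0 + 0 + 0.46 + 0.728 + 0.78 + 0.156 = 2.124
Σ x·lx·mx = 7.004; T = 7.004/2.124 = 3.29755…
r ≈ ln(R0)/T = ln(2.124)/3.29755… = 0.22844… → 0.228

0.228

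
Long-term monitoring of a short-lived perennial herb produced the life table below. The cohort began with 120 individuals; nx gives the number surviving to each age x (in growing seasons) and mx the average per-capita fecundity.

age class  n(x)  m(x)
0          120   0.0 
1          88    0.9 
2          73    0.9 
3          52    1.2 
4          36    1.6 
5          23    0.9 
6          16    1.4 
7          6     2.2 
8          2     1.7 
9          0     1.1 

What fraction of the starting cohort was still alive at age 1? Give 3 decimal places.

0.733

l_1 = n_1/n_0 = 88/120 = 0.733333… → 0.733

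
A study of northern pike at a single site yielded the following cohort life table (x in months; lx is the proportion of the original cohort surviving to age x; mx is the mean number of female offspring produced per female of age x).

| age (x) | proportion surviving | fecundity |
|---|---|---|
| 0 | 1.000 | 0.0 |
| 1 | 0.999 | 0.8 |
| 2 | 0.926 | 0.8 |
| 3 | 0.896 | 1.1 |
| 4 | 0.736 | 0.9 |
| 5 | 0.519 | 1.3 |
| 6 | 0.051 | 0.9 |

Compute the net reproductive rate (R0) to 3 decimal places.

3.909

lx·mx by age: 0, 0.7992, 0.7408, 0.9856, 0.6624, 0.6747, 0.0459
R0 = Σ lx·mx = 3.9086 → 3.909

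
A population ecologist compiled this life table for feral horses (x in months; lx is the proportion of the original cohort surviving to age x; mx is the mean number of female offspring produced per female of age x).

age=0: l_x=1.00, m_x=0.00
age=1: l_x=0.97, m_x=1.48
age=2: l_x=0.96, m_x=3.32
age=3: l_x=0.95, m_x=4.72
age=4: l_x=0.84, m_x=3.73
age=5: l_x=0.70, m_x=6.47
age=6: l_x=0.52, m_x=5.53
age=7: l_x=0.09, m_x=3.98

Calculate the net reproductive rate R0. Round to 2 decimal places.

20.00

lx·mx by age: 0, 1.4356, 3.1872, 4.484, 3.1332, 4.529, 2.8756, 0.3582
R0 = Σ lx·mx = 20.0028 → 20.00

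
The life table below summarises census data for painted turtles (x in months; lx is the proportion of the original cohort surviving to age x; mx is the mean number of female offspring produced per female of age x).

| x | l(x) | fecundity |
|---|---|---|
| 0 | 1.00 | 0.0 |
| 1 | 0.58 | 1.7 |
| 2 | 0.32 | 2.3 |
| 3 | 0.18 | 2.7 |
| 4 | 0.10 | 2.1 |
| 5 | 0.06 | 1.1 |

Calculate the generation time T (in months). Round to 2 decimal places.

lx·mx: 0, 0.986, 0.736, 0.486, 0.21, 0.066 → R0 = 2.484
x·lx·mx: 0, 0.986, 1.472, 1.458, 0.84, 0.33 → Σ = 5.086
T = 5.086 / 2.484 = 2.047504… → 2.05

2.05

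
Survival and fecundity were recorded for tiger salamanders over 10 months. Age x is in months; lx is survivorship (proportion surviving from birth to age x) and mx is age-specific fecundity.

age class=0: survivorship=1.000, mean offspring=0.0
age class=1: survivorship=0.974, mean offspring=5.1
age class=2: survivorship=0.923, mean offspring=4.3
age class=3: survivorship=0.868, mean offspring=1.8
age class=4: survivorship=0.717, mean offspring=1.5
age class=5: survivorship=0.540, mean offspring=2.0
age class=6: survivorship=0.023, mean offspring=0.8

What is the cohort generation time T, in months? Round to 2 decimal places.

2.16

lx·mx: 0, 4.9674, 3.9689, 1.5624, 1.0755, 1.08, 0.0184 → R0 = 12.6726
x·lx·mx: 0, 4.9674, 7.9378, 4.6872, 4.302, 5.4, 0.1104 → Σ = 27.4048
T = 27.4048 / 12.6726 = 2.162524… → 2.16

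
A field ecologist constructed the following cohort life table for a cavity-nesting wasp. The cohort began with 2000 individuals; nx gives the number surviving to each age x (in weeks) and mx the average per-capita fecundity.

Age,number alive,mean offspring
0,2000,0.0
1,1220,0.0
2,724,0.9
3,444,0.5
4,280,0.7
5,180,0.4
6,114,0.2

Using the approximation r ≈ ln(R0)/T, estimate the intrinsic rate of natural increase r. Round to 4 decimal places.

lx = nx/n0 = nx/2000: 1, 0.61, 0.362, 0.222, 0.14, 0.09, 0.057
R0 = Σ lx·mx = 0 + 0 + 0.3258 + 0.111 + 0.098 + 0.036 + 0.0114 = 0.5822
Σ x·lx·mx = 1.625; T = 1.625/0.5822 = 2.79114…
r ≈ ln(R0)/T = ln(0.5822)/2.79114… = -0.193807… → -0.1938

-0.1938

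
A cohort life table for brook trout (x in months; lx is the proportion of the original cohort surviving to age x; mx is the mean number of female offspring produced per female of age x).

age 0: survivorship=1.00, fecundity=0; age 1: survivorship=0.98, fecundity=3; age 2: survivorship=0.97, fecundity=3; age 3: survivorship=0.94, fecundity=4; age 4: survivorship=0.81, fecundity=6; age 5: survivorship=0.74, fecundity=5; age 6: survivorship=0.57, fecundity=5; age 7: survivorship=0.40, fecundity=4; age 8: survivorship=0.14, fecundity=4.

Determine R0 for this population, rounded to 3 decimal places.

lx·mx by age: 0, 2.94, 2.91, 3.76, 4.86, 3.7, 2.85, 1.6, 0.56
R0 = Σ lx·mx = 23.18 → 23.180

23.180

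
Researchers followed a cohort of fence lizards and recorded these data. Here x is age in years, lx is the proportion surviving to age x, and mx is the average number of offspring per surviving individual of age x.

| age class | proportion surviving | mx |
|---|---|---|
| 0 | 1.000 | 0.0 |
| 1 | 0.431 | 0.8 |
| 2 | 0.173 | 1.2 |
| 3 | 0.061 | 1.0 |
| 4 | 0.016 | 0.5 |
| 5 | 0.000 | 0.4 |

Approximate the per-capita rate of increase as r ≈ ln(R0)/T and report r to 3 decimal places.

-0.303

R0 = Σ lx·mx = 0 + 0.3448 + 0.2076 + 0.061 + 0.008 + 0 = 0.6214
Σ x·lx·mx = 0.975; T = 0.975/0.6214 = 1.56904…
r ≈ ln(R0)/T = ln(0.6214)/1.56904… = -0.30323… → -0.303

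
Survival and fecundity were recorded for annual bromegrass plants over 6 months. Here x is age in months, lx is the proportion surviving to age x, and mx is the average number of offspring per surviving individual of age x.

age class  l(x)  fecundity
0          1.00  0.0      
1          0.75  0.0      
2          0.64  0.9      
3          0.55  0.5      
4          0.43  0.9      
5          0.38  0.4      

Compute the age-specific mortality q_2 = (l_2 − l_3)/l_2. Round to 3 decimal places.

q_2 = (l_2 − l_3) / l_2 = (0.64 − 0.55) / 0.64
     = 0.09 / 0.64 = 0.140625 → 0.141

0.141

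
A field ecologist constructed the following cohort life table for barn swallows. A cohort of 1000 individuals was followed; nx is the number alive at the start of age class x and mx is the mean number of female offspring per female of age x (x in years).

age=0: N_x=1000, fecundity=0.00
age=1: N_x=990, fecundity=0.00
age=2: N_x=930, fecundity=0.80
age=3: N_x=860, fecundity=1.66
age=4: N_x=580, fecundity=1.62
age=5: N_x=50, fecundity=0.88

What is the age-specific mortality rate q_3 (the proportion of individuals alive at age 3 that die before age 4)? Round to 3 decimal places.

lx = nx/n0 = nx/1000: 1, 0.99, 0.93, 0.86, 0.58, 0.05
q_3 = (l_3 − l_4) / l_3 = (0.86 − 0.58) / 0.86
     = 0.28 / 0.86 = 0.325581… → 0.326

0.326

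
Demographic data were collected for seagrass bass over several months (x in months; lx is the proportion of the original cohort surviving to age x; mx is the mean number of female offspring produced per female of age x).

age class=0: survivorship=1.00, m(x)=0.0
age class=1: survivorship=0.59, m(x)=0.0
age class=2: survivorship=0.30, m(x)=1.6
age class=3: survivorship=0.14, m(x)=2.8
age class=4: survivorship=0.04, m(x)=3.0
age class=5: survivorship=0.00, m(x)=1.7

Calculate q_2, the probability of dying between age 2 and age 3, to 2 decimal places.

0.53

q_2 = (l_2 − l_3) / l_2 = (0.3 − 0.14) / 0.3
     = 0.16 / 0.3 = 0.533333… → 0.53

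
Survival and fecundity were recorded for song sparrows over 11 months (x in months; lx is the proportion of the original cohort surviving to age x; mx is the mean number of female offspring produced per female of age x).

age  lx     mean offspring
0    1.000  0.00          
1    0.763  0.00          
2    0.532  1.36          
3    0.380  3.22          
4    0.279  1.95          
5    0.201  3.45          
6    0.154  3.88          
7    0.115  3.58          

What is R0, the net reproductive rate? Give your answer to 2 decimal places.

lx·mx by age: 0, 0, 0.72352, 1.2236, 0.54405, 0.69345, 0.59752, 0.4117
R0 = Σ lx·mx = 4.19384 → 4.19

4.19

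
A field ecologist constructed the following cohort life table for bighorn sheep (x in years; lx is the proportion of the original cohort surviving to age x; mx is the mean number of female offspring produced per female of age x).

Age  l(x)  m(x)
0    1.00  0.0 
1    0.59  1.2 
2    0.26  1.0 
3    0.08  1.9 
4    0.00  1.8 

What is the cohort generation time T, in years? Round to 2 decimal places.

1.50

lx·mx: 0, 0.708, 0.26, 0.152, 0 → R0 = 1.12
x·lx·mx: 0, 0.708, 0.52, 0.456, 0 → Σ = 1.684
T = 1.684 / 1.12 = 1.503571… → 1.50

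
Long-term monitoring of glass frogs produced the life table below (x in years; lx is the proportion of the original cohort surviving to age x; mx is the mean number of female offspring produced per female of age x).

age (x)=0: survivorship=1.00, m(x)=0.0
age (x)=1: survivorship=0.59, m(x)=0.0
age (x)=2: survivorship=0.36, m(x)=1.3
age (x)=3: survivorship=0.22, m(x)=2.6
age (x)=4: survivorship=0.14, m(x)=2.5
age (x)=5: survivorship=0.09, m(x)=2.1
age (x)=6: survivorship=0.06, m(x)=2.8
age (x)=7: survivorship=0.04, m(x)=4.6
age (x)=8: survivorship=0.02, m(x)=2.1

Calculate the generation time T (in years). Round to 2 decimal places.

3.87

lx·mx: 0, 0, 0.468, 0.572, 0.35, 0.189, 0.168, 0.184, 0.042 → R0 = 1.973
x·lx·mx: 0, 0, 0.936, 1.716, 1.4, 0.945, 1.008, 1.288, 0.336 → Σ = 7.629
T = 7.629 / 1.973 = 3.8667… → 3.87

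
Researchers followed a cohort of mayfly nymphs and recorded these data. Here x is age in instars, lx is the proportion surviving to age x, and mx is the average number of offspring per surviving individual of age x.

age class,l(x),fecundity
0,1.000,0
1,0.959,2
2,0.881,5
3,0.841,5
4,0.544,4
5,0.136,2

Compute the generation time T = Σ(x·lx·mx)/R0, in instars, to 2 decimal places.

2.57

lx·mx: 0, 1.918, 4.405, 4.205, 2.176, 0.272 → R0 = 12.976
x·lx·mx: 0, 1.918, 8.81, 12.615, 8.704, 1.36 → Σ = 33.407
T = 33.407 / 12.976 = 2.574522… → 2.57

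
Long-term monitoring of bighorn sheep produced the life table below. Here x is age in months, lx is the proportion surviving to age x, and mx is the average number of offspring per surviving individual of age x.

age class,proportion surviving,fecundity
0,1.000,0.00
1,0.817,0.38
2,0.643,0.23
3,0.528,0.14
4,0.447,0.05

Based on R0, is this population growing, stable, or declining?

declining

R0 = Σ lx·mx = 0 + 0.31046 + 0.14789 + 0.07392 + 0.02235 = 0.55462
R0 < 1, so the population is declining.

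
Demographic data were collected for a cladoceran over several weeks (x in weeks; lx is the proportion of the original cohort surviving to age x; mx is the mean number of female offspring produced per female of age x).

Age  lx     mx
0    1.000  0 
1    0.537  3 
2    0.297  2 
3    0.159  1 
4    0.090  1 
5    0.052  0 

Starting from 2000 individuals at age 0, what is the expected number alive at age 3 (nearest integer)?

318

Expected survivors = N0 · l_3 = 2000 × 0.159 = 318 → 318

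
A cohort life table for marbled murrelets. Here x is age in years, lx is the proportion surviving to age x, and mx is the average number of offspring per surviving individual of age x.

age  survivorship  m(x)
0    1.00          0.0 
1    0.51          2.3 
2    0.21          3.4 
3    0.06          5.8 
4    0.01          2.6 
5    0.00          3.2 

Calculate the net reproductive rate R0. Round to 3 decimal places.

2.261

lx·mx by age: 0, 1.173, 0.714, 0.348, 0.026, 0
R0 = Σ lx·mx = 2.261 → 2.261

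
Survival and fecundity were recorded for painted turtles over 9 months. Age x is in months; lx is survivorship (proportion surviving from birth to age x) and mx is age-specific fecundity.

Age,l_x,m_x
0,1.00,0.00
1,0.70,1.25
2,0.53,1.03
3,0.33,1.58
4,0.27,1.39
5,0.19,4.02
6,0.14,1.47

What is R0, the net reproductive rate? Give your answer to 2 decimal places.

3.29

lx·mx by age: 0, 0.875, 0.5459, 0.5214, 0.3753, 0.7638, 0.2058
R0 = Σ lx·mx = 3.2872 → 3.29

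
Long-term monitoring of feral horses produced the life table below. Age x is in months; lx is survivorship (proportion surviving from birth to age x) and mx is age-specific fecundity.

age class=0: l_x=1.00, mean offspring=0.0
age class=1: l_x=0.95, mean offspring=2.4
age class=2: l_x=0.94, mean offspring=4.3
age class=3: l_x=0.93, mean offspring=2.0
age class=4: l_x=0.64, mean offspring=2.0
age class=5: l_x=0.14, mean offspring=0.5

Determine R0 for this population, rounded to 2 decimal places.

lx·mx by age: 0, 2.28, 4.042, 1.86, 1.28, 0.07
R0 = Σ lx·mx = 9.532 → 9.53

9.53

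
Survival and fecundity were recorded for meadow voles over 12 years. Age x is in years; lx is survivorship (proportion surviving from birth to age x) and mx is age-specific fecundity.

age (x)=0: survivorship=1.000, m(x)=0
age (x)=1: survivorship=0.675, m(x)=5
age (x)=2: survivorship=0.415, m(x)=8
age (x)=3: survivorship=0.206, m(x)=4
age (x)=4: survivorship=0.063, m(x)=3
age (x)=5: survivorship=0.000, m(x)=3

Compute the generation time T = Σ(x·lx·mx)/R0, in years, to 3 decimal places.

1.718

lx·mx: 0, 3.375, 3.32, 0.824, 0.189, 0 → R0 = 7.708
x·lx·mx: 0, 3.375, 6.64, 2.472, 0.756, 0 → Σ = 13.243
T = 13.243 / 7.708 = 1.718085… → 1.718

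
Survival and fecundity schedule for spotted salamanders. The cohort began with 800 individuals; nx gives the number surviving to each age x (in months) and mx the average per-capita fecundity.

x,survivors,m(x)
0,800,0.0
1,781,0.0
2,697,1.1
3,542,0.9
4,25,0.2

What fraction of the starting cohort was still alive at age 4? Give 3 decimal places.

l_4 = n_4/n_0 = 25/800 = 0.03125 → 0.031

0.031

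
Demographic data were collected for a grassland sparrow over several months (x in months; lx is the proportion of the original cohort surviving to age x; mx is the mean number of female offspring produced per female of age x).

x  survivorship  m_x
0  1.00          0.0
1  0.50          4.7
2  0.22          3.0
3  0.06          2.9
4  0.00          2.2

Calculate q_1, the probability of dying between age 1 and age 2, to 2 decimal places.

0.56

q_1 = (l_1 − l_2) / l_1 = (0.5 − 0.22) / 0.5
     = 0.28 / 0.5 = 0.56 → 0.56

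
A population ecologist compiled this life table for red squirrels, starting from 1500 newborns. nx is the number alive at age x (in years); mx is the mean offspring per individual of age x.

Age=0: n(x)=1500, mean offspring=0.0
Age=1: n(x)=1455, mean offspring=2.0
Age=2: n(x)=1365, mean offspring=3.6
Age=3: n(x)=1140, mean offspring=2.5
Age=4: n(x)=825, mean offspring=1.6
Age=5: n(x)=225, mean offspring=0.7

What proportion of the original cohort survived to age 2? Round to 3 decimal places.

0.910

l_2 = n_2/n_0 = 1365/1500 = 0.91 → 0.910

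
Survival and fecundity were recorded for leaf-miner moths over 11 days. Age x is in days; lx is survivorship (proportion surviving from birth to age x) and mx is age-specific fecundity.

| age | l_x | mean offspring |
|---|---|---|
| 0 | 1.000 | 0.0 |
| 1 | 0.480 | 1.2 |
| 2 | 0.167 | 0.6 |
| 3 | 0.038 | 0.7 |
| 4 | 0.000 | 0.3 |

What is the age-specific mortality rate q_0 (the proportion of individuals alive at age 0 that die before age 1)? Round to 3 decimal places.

q_0 = (l_0 − l_1) / l_0 = (1 − 0.48) / 1
     = 0.52 / 1 = 0.52 → 0.520

0.520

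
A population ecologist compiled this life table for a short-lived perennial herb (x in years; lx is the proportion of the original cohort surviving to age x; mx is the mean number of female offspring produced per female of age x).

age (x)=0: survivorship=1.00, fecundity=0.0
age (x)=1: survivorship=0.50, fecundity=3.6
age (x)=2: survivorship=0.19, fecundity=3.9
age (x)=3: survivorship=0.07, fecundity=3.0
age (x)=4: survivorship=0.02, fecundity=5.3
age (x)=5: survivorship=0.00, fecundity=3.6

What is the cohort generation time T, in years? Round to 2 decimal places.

lx·mx: 0, 1.8, 0.741, 0.21, 0.106, 0 → R0 = 2.857
x·lx·mx: 0, 1.8, 1.482, 0.63, 0.424, 0 → Σ = 4.336
T = 4.336 / 2.857 = 1.517676… → 1.52

1.52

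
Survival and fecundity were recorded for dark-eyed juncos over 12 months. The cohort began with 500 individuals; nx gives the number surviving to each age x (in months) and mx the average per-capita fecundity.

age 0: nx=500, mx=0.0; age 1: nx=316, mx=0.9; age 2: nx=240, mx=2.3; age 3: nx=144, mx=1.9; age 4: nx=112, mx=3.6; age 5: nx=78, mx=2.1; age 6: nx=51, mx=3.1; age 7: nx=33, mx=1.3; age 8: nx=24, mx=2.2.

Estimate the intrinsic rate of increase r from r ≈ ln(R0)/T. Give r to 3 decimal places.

0.413

lx = nx/n0 = nx/500: 1, 0.632, 0.48, 0.288, 0.224, 0.156, 0.102, 0.066, 0.048
R0 = Σ lx·mx = 0 + 0.5688 + 1.104 + 0.5472 + 0.8064 + 0.3276 + 0.3162 + 0.0858 + 0.1056 = 3.8616
Σ x·lx·mx = 12.6246; T = 12.6246/3.8616 = 3.26927…
r ≈ ln(R0)/T = ln(3.8616)/3.26927… = 0.41327… → 0.413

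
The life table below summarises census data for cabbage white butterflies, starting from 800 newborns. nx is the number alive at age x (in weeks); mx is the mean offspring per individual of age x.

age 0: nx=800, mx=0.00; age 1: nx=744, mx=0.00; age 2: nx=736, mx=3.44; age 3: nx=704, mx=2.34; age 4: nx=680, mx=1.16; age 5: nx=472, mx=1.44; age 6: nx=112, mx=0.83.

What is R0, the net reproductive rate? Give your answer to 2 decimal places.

7.18

lx = nx/n0 = nx/800: 1, 0.93, 0.92, 0.88, 0.85, 0.59, 0.14
lx·mx by age: 0, 0, 3.1648, 2.0592, 0.986, 0.8496, 0.1162
R0 = Σ lx·mx = 7.1758 → 7.18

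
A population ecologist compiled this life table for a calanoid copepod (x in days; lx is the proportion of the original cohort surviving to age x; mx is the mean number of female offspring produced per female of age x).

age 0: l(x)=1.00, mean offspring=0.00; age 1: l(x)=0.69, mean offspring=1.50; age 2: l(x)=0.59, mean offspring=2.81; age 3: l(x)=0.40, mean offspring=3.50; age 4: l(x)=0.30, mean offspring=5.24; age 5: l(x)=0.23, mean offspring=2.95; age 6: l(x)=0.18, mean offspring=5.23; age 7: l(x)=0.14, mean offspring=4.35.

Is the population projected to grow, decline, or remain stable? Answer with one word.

R0 = Σ lx·mx = 0 + 1.035 + 1.6579 + 1.4 + 1.572 + 0.6785 + 0.9414 + 0.609 = 7.8938
R0 > 1, so the population is growing.

growing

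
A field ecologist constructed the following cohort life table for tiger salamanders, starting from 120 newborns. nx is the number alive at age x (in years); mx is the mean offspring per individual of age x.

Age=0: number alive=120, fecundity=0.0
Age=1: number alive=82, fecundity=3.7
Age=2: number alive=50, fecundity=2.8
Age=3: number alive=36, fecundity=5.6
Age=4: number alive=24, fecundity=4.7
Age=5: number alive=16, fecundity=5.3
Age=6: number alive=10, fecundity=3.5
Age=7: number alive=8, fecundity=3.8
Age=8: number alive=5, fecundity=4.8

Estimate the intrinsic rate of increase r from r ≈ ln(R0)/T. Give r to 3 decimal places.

0.713

lx = nx/n0 = nx/120: 1, 0.68333…, 0.41667…, 0.3, 0.2, 0.13333…, 0.08333…, 0.06667…, 0.04167…
R0 = Σ lx·mx = 0 + 2.52833… + 1.16667… + 1.68 + 0.94 + 0.70667… + 0.29167… + 0.25333… + 0.2… = 7.766667…
Σ x·lx·mx = 22.318333…; T = 22.318333…/7.766667… = 2.87361…
r ≈ ln(R0)/T = ln(7.766667…)/2.87361… = 0.71333… → 0.713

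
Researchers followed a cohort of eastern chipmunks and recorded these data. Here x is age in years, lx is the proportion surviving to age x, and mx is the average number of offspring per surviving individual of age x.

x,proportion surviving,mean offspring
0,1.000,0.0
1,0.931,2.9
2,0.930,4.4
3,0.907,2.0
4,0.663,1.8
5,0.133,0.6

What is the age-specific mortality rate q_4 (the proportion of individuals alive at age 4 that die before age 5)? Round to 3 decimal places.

0.799

q_4 = (l_4 − l_5) / l_4 = (0.663 − 0.133) / 0.663
     = 0.53 / 0.663 = 0.799397… → 0.799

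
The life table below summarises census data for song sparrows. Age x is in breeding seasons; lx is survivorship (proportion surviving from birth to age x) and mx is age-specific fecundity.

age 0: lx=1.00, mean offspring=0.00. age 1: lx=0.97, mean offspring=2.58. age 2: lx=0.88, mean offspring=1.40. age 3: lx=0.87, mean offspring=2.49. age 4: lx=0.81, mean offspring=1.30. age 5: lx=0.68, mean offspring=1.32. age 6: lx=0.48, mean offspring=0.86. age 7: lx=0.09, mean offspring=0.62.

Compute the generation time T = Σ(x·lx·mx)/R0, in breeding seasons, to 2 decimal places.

lx·mx: 0, 2.5026, 1.232, 2.1663, 1.053, 0.8976, 0.4128, 0.0558 → R0 = 8.3201
x·lx·mx: 0, 2.5026, 2.464, 6.4989, 4.212, 4.488, 2.4768, 0.3906 → Σ = 23.0329
T = 23.0329 / 8.3201 = 2.768344… → 2.77

2.77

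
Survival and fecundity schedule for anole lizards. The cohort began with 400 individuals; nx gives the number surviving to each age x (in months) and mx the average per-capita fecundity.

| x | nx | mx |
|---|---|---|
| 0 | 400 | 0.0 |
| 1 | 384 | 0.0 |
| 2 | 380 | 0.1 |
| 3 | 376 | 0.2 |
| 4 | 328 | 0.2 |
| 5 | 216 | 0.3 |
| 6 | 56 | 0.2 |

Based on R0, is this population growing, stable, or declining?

lx = nx/n0 = nx/400: 1, 0.96, 0.95, 0.94, 0.82, 0.54, 0.14
R0 = Σ lx·mx = 0 + 0 + 0.095 + 0.188 + 0.164 + 0.162 + 0.028 = 0.637
R0 < 1, so the population is declining.

declining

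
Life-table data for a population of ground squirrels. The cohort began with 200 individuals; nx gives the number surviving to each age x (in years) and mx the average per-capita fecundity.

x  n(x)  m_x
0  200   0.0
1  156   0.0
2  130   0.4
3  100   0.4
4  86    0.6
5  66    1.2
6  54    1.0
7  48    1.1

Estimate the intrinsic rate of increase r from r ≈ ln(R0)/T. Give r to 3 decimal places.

0.108

lx = nx/n0 = nx/200: 1, 0.78, 0.65, 0.5, 0.43, 0.33, 0.27, 0.24
R0 = Σ lx·mx = 0 + 0 + 0.26 + 0.2 + 0.258 + 0.396 + 0.27 + 0.264 = 1.648
Σ x·lx·mx = 7.6; T = 7.6/1.648 = 4.61165…
r ≈ ln(R0)/T = ln(1.648)/4.61165… = 0.10833… → 0.108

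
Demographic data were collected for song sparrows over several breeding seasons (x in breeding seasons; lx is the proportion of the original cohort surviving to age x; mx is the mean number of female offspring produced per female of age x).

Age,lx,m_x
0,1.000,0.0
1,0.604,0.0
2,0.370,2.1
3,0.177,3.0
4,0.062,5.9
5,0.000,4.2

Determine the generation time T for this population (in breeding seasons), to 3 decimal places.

lx·mx: 0, 0, 0.777, 0.531, 0.3658, 0 → R0 = 1.6738
x·lx·mx: 0, 0, 1.554, 1.593, 1.4632, 0 → Σ = 4.6102
T = 4.6102 / 1.6738 = 2.754331… → 2.754

2.754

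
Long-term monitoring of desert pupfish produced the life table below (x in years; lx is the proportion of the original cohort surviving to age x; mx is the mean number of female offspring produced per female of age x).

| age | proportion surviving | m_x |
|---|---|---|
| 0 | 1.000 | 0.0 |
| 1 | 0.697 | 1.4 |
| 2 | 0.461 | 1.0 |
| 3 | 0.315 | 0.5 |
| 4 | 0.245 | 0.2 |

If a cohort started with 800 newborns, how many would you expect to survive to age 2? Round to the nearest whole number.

Expected survivors = N0 · l_2 = 800 × 0.461 = 368.8 → 369

369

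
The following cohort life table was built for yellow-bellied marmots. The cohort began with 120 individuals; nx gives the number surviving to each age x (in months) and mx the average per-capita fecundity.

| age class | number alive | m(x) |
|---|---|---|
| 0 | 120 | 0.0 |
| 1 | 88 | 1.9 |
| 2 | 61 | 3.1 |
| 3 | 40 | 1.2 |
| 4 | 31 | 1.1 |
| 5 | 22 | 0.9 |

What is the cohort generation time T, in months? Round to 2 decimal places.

lx = nx/n0 = nx/120: 1, 0.73333…, 0.50833…, 0.33333…, 0.25833…, 0.18333…
lx·mx: 0, 1.393333…, 1.575833…, 0.4…, 0.284167…, 0.165… → R0 = 3.818333…
x·lx·mx: 0, 1.393333…, 3.151667…, 1.2…, 1.136667…, 0.825… → Σ = 7.706667…
T = 7.706667… / 3.818333… = 2.018333… → 2.02

2.02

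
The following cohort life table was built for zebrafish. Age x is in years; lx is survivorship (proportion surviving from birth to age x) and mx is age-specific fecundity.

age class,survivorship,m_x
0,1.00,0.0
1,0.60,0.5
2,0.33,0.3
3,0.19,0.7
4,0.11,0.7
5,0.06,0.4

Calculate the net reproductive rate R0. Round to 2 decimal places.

lx·mx by age: 0, 0.3, 0.099, 0.133, 0.077, 0.024
R0 = Σ lx·mx = 0.633 → 0.63

0.63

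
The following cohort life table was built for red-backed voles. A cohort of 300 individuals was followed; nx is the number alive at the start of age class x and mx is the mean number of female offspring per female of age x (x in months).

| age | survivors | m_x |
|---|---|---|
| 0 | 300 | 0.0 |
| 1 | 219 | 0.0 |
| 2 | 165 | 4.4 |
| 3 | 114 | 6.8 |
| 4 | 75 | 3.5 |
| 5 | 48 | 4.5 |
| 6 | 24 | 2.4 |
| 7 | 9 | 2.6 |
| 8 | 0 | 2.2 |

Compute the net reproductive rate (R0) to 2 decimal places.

lx = nx/n0 = nx/300: 1, 0.73, 0.55, 0.38, 0.25, 0.16, 0.08, 0.03, 0
lx·mx by age: 0, 0, 2.42, 2.584, 0.875, 0.72, 0.192, 0.078, 0
R0 = Σ lx·mx = 6.869 → 6.87

6.87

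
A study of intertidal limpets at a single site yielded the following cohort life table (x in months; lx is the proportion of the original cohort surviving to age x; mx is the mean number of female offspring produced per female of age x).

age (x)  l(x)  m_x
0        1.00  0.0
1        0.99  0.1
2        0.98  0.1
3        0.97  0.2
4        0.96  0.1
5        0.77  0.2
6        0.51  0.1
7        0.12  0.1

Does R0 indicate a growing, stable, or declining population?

declining

R0 = Σ lx·mx = 0 + 0.099 + 0.098 + 0.194 + 0.096 + 0.154 + 0.051 + 0.012 = 0.704
R0 < 1, so the population is declining.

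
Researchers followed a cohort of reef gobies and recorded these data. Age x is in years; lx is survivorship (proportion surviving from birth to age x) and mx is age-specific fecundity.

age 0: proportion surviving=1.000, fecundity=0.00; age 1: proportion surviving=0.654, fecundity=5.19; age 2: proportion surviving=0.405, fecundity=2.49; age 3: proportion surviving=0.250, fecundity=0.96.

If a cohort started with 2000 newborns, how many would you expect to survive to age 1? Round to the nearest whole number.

Expected survivors = N0 · l_1 = 2000 × 0.654 = 1308 → 1308

1308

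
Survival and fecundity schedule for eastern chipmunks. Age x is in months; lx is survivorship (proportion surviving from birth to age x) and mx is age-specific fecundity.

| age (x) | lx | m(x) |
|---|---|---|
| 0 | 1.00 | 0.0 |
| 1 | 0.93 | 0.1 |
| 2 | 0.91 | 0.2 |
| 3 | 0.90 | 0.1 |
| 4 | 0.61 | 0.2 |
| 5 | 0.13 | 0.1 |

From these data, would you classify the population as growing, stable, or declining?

declining

R0 = Σ lx·mx = 0 + 0.093 + 0.182 + 0.09 + 0.122 + 0.013 = 0.5
R0 < 1, so the population is declining.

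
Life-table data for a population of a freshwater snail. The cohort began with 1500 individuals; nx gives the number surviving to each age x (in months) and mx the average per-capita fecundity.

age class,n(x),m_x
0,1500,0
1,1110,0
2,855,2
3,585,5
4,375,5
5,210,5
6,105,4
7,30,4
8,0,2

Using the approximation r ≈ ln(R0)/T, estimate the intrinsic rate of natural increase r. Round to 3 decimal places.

lx = nx/n0 = nx/1500: 1, 0.74, 0.57, 0.39, 0.25, 0.14, 0.07, 0.02, 0
R0 = Σ lx·mx = 0 + 0 + 1.14 + 1.95 + 1.25 + 0.7 + 0.28 + 0.08 + 0 = 5.4
Σ x·lx·mx = 18.87; T = 18.87/5.4 = 3.49444…
r ≈ ln(R0)/T = ln(5.4)/3.49444… = 0.48259… → 0.483

0.483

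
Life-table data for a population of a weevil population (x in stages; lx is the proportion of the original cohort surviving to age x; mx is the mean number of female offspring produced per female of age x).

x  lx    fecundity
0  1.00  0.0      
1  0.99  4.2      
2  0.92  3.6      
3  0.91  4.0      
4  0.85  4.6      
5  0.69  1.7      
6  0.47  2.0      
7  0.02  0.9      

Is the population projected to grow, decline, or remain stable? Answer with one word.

growing

R0 = Σ lx·mx = 0 + 4.158 + 3.312 + 3.64 + 3.91 + 1.173 + 0.94 + 0.018 = 17.151
R0 > 1, so the population is growing.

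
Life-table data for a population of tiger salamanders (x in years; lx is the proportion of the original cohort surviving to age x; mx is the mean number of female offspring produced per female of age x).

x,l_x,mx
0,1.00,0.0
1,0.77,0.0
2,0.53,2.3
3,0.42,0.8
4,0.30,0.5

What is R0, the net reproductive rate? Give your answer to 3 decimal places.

lx·mx by age: 0, 0, 1.219, 0.336, 0.15
R0 = Σ lx·mx = 1.705 → 1.705

1.705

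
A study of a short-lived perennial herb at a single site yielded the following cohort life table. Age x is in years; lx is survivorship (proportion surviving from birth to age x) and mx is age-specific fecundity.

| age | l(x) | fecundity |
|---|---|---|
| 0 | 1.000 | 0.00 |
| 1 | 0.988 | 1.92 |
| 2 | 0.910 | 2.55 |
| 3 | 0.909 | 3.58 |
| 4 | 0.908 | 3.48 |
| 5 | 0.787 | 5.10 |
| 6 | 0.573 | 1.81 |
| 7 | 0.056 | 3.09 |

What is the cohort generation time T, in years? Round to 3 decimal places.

lx·mx: 0, 1.89696, 2.3205, 3.25422, 3.15984, 4.0137, 1.03713, 0.17304 → R0 = 15.85539
x·lx·mx: 0, 1.89696, 4.641, 9.76266, 12.63936, 20.0685, 6.22278, 1.21128 → Σ = 56.44254
T = 56.44254 / 15.85539 = 3.559833… → 3.560

3.560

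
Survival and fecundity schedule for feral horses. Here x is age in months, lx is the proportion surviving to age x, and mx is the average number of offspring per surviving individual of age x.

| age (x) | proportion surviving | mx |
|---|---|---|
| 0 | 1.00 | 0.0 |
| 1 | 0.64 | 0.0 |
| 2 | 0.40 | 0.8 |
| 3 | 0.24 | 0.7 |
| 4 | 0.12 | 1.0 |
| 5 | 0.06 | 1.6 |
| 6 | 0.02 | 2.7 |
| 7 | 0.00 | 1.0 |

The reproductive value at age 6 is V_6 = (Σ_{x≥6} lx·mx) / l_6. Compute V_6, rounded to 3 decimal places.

lx·mx for x ≥ 6: 0.054, 0 → sum = 0.054
V_6 = 0.054 / l_6 = 0.054 / 0.02 = 2.7 → 2.700

2.700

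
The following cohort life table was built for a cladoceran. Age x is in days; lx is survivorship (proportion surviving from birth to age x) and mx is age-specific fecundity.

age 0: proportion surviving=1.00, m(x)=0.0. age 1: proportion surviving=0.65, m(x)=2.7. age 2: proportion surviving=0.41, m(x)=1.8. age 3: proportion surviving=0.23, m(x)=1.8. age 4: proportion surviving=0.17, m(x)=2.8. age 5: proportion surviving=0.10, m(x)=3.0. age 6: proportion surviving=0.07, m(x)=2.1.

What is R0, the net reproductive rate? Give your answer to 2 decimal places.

lx·mx by age: 0, 1.755, 0.738, 0.414, 0.476, 0.3, 0.147
R0 = Σ lx·mx = 3.83 → 3.83

3.83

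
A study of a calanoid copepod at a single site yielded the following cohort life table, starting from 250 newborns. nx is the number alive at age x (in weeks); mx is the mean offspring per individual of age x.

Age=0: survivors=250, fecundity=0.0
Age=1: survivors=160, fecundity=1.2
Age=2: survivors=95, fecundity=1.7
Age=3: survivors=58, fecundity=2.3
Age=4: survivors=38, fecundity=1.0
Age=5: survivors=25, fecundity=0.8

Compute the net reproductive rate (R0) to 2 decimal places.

lx = nx/n0 = nx/250: 1, 0.64, 0.38, 0.232, 0.152, 0.1
lx·mx by age: 0, 0.768, 0.646, 0.5336, 0.152, 0.08
R0 = Σ lx·mx = 2.1796 → 2.18

2.18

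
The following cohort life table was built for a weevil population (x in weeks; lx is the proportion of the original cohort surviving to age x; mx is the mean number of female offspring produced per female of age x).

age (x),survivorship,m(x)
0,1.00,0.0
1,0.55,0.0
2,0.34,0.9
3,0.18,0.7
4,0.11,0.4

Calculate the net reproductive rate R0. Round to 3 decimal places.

0.476

lx·mx by age: 0, 0, 0.306, 0.126, 0.044
R0 = Σ lx·mx = 0.476 → 0.476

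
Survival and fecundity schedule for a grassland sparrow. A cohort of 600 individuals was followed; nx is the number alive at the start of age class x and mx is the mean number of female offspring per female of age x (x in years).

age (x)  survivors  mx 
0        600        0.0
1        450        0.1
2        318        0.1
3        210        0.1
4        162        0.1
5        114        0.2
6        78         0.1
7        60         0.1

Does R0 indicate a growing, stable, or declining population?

lx = nx/n0 = nx/600: 1, 0.75, 0.53, 0.35, 0.27, 0.19, 0.13, 0.1
R0 = Σ lx·mx = 0 + 0.075 + 0.053 + 0.035 + 0.027 + 0.038 + 0.013 + 0.01 = 0.251
R0 < 1, so the population is declining.

declining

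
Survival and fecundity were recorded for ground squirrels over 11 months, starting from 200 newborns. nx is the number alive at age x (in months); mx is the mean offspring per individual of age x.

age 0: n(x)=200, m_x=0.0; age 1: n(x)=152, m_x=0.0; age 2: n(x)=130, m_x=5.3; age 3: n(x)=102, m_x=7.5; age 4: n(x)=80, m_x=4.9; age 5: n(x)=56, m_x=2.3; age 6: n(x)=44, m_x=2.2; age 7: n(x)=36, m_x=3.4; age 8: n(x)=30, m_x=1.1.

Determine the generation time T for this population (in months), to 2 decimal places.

3.41

lx = nx/n0 = nx/200: 1, 0.76, 0.65, 0.51, 0.4, 0.28, 0.22, 0.18, 0.15
lx·mx: 0, 0, 3.445, 3.825, 1.96, 0.644, 0.484, 0.612, 0.165 → R0 = 11.135
x·lx·mx: 0, 0, 6.89, 11.475, 7.84, 3.22, 2.904, 4.284, 1.32 → Σ = 37.933
T = 37.933 / 11.135 = 3.406646… → 3.41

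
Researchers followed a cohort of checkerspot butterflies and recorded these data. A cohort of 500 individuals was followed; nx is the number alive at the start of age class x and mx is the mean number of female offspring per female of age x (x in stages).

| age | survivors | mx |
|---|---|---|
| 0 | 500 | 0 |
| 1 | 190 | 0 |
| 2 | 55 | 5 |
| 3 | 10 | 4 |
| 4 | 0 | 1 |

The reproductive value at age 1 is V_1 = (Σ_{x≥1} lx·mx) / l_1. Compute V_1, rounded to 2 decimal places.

1.66

lx = nx/n0 = nx/500: 1, 0.38, 0.11, 0.02, 0
lx·mx for x ≥ 1: 0, 0.55, 0.08, 0 → sum = 0.63
V_1 = 0.63 / l_1 = 0.63 / 0.38 = 1.657895… → 1.66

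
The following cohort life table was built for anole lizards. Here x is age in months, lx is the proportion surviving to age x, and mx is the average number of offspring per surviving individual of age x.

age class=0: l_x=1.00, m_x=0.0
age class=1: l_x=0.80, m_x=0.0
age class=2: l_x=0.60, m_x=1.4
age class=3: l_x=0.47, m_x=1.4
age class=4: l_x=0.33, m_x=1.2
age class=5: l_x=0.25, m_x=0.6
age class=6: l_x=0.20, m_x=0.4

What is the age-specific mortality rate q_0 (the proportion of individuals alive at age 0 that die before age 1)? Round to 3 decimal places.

0.200

q_0 = (l_0 − l_1) / l_0 = (1 − 0.8) / 1
     = 0.2 / 1 = 0.2 → 0.200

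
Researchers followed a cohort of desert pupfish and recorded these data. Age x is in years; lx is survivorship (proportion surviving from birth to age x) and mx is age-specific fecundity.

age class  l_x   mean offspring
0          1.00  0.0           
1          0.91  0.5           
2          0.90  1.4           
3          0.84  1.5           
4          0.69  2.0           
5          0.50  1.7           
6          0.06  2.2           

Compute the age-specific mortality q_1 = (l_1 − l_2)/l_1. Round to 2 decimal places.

0.01

q_1 = (l_1 − l_2) / l_1 = (0.91 − 0.9) / 0.91
     = 0.01 / 0.91 = 0.010989… → 0.01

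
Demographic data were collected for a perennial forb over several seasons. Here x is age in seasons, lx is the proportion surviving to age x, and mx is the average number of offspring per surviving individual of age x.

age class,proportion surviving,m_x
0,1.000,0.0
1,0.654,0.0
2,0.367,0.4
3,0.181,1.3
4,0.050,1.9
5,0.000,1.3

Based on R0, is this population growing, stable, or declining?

R0 = Σ lx·mx = 0 + 0 + 0.1468 + 0.2353 + 0.095 + 0 = 0.4771
R0 < 1, so the population is declining.

declining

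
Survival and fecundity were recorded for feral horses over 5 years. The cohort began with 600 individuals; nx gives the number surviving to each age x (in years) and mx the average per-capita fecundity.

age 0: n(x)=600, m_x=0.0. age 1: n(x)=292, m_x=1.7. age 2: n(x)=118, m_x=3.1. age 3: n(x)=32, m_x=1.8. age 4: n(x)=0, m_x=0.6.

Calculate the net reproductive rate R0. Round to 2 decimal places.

1.53

lx = nx/n0 = nx/600: 1, 0.48667…, 0.19667…, 0.05333…, 0
lx·mx by age: 0, 0.827333…, 0.609667…, 0.096…, 0
R0 = Σ lx·mx = 1.533… → 1.53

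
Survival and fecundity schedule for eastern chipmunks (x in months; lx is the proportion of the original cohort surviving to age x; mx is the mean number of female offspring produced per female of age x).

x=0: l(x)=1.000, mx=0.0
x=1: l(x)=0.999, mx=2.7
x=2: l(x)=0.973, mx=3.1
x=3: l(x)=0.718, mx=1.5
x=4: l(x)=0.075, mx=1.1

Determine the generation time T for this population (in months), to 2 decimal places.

1.79

lx·mx: 0, 2.6973, 3.0163, 1.077, 0.0825 → R0 = 6.8731
x·lx·mx: 0, 2.6973, 6.0326, 3.231, 0.33 → Σ = 12.2909
T = 12.2909 / 6.8731 = 1.788261… → 1.79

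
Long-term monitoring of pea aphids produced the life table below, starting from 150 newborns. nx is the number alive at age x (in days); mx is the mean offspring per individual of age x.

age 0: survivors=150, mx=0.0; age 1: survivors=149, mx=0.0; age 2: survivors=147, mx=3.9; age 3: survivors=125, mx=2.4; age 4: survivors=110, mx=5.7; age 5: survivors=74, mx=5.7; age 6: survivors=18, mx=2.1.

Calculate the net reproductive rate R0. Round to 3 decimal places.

13.066

lx = nx/n0 = nx/150: 1, 0.99333…, 0.98, 0.83333…, 0.73333…, 0.49333…, 0.12
lx·mx by age: 0, 0, 3.822, 2…, 4.18…, 2.812…, 0.252
R0 = Σ lx·mx = 13.066… → 13.066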